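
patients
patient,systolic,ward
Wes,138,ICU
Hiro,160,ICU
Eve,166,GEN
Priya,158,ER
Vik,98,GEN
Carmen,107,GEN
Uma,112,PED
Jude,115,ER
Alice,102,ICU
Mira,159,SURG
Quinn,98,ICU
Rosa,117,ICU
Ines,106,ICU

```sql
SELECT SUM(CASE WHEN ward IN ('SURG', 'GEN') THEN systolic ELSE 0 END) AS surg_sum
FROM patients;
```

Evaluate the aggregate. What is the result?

530

patient=Wes: ✗
patient=Hiro: ✗
patient=Eve: ✓ → 166
patient=Priya: ✗
patient=Vik: ✓ → 98
patient=Carmen: ✓ → 107
patient=Uma: ✗
patient=Jude: ✗
patient=Alice: ✗
patient=Mira: ✓ → 159
patient=Quinn: ✗
patient=Rosa: ✗
patient=Ines: ✗
surg_sum = 166 + 98 + 107 + 159 = 530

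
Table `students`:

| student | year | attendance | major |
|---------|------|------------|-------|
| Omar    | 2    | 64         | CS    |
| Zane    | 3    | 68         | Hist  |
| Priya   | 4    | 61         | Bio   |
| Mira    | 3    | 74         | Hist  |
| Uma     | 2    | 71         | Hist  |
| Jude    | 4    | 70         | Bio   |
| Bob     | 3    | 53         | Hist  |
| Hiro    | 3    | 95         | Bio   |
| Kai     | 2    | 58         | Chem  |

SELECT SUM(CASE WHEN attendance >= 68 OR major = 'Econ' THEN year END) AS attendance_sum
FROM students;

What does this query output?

student=Omar: ✗
student=Zane: ✓ → 3
student=Priya: ✗
student=Mira: ✓ → 3
student=Uma: ✓ → 2
student=Jude: ✓ → 4
student=Bob: ✗
student=Hiro: ✓ → 3
student=Kai: ✗
attendance_sum = 3 + 3 + 2 + 4 + 3 = 15

15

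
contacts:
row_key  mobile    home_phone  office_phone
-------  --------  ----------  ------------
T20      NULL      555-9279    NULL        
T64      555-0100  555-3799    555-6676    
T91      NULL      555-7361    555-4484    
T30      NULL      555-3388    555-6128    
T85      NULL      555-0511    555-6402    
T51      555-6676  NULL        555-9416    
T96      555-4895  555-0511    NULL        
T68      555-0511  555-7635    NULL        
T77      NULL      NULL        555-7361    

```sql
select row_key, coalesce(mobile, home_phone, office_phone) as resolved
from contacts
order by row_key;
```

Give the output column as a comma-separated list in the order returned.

row_key=T20: mobile=NULL, home_phone=555-9279 → 555-9279
row_key=T30: mobile=NULL, home_phone=555-3388 → 555-3388
row_key=T51: mobile=555-6676 → 555-6676
row_key=T64: mobile=555-0100 → 555-0100
row_key=T68: mobile=555-0511 → 555-0511
row_key=T77: mobile=NULL, home_phone=NULL, office_phone=555-7361 → 555-7361
row_key=T85: mobile=NULL, home_phone=555-0511 → 555-0511
row_key=T91: mobile=NULL, home_phone=555-7361 → 555-7361
row_key=T96: mobile=555-4895 → 555-4895

555-9279, 555-3388, 555-6676, 555-0100, 555-0511, 555-7361, 555-0511, 555-7361, 555-4895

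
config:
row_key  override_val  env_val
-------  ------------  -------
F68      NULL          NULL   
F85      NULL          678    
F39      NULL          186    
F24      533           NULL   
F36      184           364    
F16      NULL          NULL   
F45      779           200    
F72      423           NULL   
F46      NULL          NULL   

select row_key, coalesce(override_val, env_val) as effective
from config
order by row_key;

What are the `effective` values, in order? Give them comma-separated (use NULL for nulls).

row_key=F16: override_val=NULL, env_val=NULL (all NULL) → NULL
row_key=F24: override_val=533 → 533
row_key=F36: override_val=184 → 184
row_key=F39: override_val=NULL, env_val=186 → 186
row_key=F45: override_val=779 → 779
row_key=F46: override_val=NULL, env_val=NULL (all NULL) → NULL
row_key=F68: override_val=NULL, env_val=NULL (all NULL) → NULL
row_key=F72: override_val=423 → 423
row_key=F85: override_val=NULL, env_val=678 → 678

NULL, 533, 184, 186, 779, NULL, NULL, 423, 678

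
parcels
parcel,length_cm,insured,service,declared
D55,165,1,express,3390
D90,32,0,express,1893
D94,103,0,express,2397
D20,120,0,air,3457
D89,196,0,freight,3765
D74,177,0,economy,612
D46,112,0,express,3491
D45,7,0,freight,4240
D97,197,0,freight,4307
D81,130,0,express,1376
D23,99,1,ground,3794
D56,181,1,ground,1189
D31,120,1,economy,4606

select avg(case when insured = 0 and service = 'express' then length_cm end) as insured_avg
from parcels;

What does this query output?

94.25

parcel=D55: ✗
parcel=D90: ✓ → 32
parcel=D94: ✓ → 103
parcel=D20: ✗
parcel=D89: ✗
parcel=D74: ✗
parcel=D46: ✓ → 112
parcel=D45: ✗
parcel=D97: ✗
parcel=D81: ✓ → 130
parcel=D23: ✗
parcel=D56: ✗
parcel=D31: ✗
insured_avg = (32 + 103 + 112 + 130) / 4 = 94.25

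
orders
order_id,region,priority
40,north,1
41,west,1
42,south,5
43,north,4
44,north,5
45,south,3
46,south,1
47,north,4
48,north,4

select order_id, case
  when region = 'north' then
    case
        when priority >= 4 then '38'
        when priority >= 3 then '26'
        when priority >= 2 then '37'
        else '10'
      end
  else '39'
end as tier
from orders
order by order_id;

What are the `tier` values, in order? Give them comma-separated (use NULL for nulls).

order_id=40: region='north' → inner[ELSE] → 10
order_id=41: region='west' → outer ELSE → 39
order_id=42: region='south' → outer ELSE → 39
order_id=43: region='north' → inner[priority >= 4] → 38
order_id=44: region='north' → inner[priority >= 4] → 38
order_id=45: region='south' → outer ELSE → 39
order_id=46: region='south' → outer ELSE → 39
order_id=47: region='north' → inner[priority >= 4] → 38
order_id=48: region='north' → inner[priority >= 4] → 38

10, 39, 39, 38, 38, 39, 39, 38, 38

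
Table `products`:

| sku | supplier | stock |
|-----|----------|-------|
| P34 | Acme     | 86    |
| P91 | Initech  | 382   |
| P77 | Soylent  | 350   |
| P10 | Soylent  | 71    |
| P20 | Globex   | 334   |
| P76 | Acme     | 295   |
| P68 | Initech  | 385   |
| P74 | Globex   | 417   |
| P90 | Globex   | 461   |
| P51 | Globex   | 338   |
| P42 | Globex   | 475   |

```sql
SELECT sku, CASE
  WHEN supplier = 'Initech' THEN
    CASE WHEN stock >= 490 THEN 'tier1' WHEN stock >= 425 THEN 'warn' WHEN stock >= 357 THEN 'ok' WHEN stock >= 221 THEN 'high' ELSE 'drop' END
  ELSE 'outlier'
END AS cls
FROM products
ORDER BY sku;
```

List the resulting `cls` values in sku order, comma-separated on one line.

outlier, outlier, outlier, outlier, outlier, ok, outlier, outlier, outlier, outlier, ok

sku=P10: supplier='Soylent' → outer ELSE → outlier
sku=P20: supplier='Globex' → outer ELSE → outlier
sku=P34: supplier='Acme' → outer ELSE → outlier
sku=P42: supplier='Globex' → outer ELSE → outlier
sku=P51: supplier='Globex' → outer ELSE → outlier
sku=P68: supplier='Initech' → inner[stock >= 357] → ok
sku=P74: supplier='Globex' → outer ELSE → outlier
sku=P76: supplier='Acme' → outer ELSE → outlier
sku=P77: supplier='Soylent' → outer ELSE → outlier
sku=P90: supplier='Globex' → outer ELSE → outlier
sku=P91: supplier='Initech' → inner[stock >= 357] → ok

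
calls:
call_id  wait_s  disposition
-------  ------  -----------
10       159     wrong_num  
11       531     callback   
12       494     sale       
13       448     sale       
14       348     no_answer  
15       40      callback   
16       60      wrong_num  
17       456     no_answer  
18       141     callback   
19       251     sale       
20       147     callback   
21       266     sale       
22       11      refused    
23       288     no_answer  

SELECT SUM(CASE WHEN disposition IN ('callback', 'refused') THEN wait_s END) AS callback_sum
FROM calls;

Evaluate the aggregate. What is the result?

870

call_id=10: ✗
call_id=11: ✓ → 531
call_id=12: ✗
call_id=13: ✗
call_id=14: ✗
call_id=15: ✓ → 40
call_id=16: ✗
call_id=17: ✗
call_id=18: ✓ → 141
call_id=19: ✗
call_id=20: ✓ → 147
call_id=21: ✗
call_id=22: ✓ → 11
call_id=23: ✗
callback_sum = 531 + 40 + 141 + 147 + 11 = 870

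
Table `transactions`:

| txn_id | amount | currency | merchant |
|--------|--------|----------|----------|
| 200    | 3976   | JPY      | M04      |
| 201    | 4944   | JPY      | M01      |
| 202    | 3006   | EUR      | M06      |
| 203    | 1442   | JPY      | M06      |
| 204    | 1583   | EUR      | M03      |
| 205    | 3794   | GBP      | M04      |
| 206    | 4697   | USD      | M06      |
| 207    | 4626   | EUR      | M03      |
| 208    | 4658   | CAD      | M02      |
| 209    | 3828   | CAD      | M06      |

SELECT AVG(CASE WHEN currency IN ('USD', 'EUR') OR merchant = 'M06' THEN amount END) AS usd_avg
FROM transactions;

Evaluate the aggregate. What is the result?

3197

txn_id=200: ✗
txn_id=201: ✗
txn_id=202: ✓ → 3006
txn_id=203: ✓ → 1442
txn_id=204: ✓ → 1583
txn_id=205: ✗
txn_id=206: ✓ → 4697
txn_id=207: ✓ → 4626
txn_id=208: ✗
txn_id=209: ✓ → 3828
usd_avg = (3006 + 1442 + 1583 + 4697 + 4626 + 3828) / 6 = 3197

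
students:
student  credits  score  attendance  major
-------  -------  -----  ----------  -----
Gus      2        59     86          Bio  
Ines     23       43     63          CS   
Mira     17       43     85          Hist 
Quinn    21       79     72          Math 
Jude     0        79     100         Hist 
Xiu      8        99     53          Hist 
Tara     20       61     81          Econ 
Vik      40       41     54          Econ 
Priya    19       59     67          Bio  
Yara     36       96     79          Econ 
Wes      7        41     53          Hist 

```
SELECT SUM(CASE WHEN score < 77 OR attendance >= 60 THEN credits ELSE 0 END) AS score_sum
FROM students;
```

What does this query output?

185

student=Gus: ✓ → 2
student=Ines: ✓ → 23
student=Mira: ✓ → 17
student=Quinn: ✓ → 21
student=Jude: ✓ → 0
student=Xiu: ✗
student=Tara: ✓ → 20
student=Vik: ✓ → 40
student=Priya: ✓ → 19
student=Yara: ✓ → 36
student=Wes: ✓ → 7
score_sum = 2 + 23 + 17 + 21 + 20 + 40 + 19 + 36 + 7 = 185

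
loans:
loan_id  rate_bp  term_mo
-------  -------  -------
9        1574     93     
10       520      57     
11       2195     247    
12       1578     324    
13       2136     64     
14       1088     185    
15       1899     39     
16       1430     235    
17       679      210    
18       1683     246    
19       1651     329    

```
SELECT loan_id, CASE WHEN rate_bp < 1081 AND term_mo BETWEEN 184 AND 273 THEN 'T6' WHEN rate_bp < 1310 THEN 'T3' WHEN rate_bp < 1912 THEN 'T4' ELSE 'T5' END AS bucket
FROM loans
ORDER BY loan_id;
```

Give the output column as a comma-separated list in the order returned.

T4, T3, T5, T4, T5, T3, T4, T4, T6, T4, T4

loan_id=9: rate_bp < 1912 → T4
loan_id=10: rate_bp < 1310 → T3
loan_id=11: ELSE → T5
loan_id=12: rate_bp < 1912 → T4
loan_id=13: ELSE → T5
loan_id=14: rate_bp < 1310 → T3
loan_id=15: rate_bp < 1912 → T4
loan_id=16: rate_bp < 1912 → T4
loan_id=17: rate_bp < 1081 AND term_mo BETWEEN 184 AND 273 → T6
loan_id=18: rate_bp < 1912 → T4
loan_id=19: rate_bp < 1912 → T4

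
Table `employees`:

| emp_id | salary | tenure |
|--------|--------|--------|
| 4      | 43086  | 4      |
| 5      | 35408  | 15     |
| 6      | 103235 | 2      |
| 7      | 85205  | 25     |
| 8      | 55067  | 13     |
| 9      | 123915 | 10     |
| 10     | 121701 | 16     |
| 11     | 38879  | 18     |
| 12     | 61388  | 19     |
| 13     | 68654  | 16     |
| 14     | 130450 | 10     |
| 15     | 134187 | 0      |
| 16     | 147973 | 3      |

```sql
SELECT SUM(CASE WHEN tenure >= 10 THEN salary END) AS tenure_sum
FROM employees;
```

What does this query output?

720667

emp_id=4: ✗
emp_id=5: ✓ → 35408
emp_id=6: ✗
emp_id=7: ✓ → 85205
emp_id=8: ✓ → 55067
emp_id=9: ✓ → 123915
emp_id=10: ✓ → 121701
emp_id=11: ✓ → 38879
emp_id=12: ✓ → 61388
emp_id=13: ✓ → 68654
emp_id=14: ✓ → 130450
emp_id=15: ✗
emp_id=16: ✗
tenure_sum = 35408 + 85205 + 55067 + 123915 + 121701 + 38879 + 61388 + 68654 + 130450 = 720667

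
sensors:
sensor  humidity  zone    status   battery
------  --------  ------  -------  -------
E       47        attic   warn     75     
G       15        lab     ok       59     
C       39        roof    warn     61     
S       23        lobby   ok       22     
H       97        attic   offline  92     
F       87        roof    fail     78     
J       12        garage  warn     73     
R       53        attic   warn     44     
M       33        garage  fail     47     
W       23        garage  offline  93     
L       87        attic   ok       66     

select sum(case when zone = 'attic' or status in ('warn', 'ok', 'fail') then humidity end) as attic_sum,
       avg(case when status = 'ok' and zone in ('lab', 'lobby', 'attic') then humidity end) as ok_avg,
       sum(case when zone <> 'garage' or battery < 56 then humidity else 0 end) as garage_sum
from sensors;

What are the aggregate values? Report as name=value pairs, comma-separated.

attic_sum=493, ok_avg=41.6666666667, garage_sum=481

[attic_sum: zone = 'attic' or status in ('warn', 'ok', 'fail')]
sensor=E: ✓ → 47
sensor=G: ✓ → 15
sensor=C: ✓ → 39
sensor=S: ✓ → 23
sensor=H: ✓ → 97
sensor=F: ✓ → 87
sensor=J: ✓ → 12
sensor=R: ✓ → 53
sensor=M: ✓ → 33
sensor=W: ✗
sensor=L: ✓ → 87
attic_sum = 47 + 15 + 39 + 23 + 97 + 87 + 12 + 53 + 33 + 87 = 493
—
[ok_avg: status = 'ok' and zone in ('lab', 'lobby', 'attic')]
sensor=E: ✗
sensor=G: ✓ → 15
sensor=C: ✗
sensor=S: ✓ → 23
sensor=H: ✗
sensor=F: ✗
sensor=J: ✗
sensor=R: ✗
sensor=M: ✗
sensor=W: ✗
sensor=L: ✓ → 87
ok_avg = (15 + 23 + 87) / 3 = 41.6666666667
—
[garage_sum: zone <> 'garage' or battery < 56]
sensor=E: ✓ → 47
sensor=G: ✓ → 15
sensor=C: ✓ → 39
sensor=S: ✓ → 23
sensor=H: ✓ → 97
sensor=F: ✓ → 87
sensor=J: ✗
sensor=R: ✓ → 53
sensor=M: ✓ → 33
sensor=W: ✗
sensor=L: ✓ → 87
garage_sum = 47 + 15 + 39 + 23 + 97 + 87 + 53 + 33 + 87 = 481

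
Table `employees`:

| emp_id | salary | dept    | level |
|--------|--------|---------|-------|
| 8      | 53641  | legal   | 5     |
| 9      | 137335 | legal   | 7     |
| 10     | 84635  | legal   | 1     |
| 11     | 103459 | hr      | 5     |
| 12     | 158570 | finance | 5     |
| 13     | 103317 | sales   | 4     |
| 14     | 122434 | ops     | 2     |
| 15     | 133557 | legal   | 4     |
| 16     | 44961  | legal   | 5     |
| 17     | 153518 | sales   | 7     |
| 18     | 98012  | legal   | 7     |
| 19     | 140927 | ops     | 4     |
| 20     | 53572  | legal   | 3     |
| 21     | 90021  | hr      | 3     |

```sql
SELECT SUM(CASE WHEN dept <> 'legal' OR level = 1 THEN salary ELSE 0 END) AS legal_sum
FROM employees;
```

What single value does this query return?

emp_id=8: ✗
emp_id=9: ✗
emp_id=10: ✓ → 84635
emp_id=11: ✓ → 103459
emp_id=12: ✓ → 158570
emp_id=13: ✓ → 103317
emp_id=14: ✓ → 122434
emp_id=15: ✗
emp_id=16: ✗
emp_id=17: ✓ → 153518
emp_id=18: ✗
emp_id=19: ✓ → 140927
emp_id=20: ✗
emp_id=21: ✓ → 90021
legal_sum = 84635 + 103459 + 158570 + 103317 + 122434 + 153518 + 140927 + 90021 = 956881

956881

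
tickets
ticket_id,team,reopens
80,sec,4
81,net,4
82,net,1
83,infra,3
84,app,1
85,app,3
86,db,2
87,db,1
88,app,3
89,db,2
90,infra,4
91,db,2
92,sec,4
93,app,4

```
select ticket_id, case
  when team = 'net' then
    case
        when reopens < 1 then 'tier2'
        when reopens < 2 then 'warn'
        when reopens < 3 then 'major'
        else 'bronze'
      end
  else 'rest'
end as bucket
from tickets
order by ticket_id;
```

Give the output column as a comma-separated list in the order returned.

ticket_id=80: team='sec' → outer ELSE → rest
ticket_id=81: team='net' → inner[ELSE] → bronze
ticket_id=82: team='net' → inner[reopens < 2] → warn
ticket_id=83: team='infra' → outer ELSE → rest
ticket_id=84: team='app' → outer ELSE → rest
ticket_id=85: team='app' → outer ELSE → rest
ticket_id=86: team='db' → outer ELSE → rest
ticket_id=87: team='db' → outer ELSE → rest
ticket_id=88: team='app' → outer ELSE → rest
ticket_id=89: team='db' → outer ELSE → rest
ticket_id=90: team='infra' → outer ELSE → rest
ticket_id=91: team='db' → outer ELSE → rest
ticket_id=92: team='sec' → outer ELSE → rest
ticket_id=93: team='app' → outer ELSE → rest

rest, bronze, warn, rest, rest, rest, rest, rest, rest, rest, rest, rest, rest, rest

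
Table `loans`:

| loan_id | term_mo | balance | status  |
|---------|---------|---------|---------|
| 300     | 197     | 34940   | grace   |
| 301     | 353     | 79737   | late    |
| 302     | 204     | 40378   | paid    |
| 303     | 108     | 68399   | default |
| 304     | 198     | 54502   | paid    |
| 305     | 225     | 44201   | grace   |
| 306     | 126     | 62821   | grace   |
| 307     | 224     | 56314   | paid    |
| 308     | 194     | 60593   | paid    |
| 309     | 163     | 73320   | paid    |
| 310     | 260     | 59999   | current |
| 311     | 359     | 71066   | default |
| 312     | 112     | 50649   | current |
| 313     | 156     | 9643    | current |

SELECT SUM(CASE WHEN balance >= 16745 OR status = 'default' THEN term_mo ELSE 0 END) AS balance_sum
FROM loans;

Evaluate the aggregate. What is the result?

2723

loan_id=300: ✓ → 197
loan_id=301: ✓ → 353
loan_id=302: ✓ → 204
loan_id=303: ✓ → 108
loan_id=304: ✓ → 198
loan_id=305: ✓ → 225
loan_id=306: ✓ → 126
loan_id=307: ✓ → 224
loan_id=308: ✓ → 194
loan_id=309: ✓ → 163
loan_id=310: ✓ → 260
loan_id=311: ✓ → 359
loan_id=312: ✓ → 112
loan_id=313: ✗
balance_sum = 197 + 353 + 204 + 108 + 198 + 225 + 126 + 224 + 194 + 163 + 260 + 359 + 112 = 2723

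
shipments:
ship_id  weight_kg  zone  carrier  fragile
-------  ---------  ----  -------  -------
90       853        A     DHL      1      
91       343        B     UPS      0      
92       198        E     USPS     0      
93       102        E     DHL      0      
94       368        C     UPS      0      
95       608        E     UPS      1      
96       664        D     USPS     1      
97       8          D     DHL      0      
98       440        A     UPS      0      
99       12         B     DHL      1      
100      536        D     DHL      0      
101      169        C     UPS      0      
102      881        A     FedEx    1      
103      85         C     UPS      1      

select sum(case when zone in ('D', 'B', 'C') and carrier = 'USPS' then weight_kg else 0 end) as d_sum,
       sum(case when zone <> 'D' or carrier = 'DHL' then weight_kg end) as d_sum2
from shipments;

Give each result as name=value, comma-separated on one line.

[d_sum: zone in ('D', 'B', 'C') and carrier = 'USPS']
ship_id=90: ✗
ship_id=91: ✗
ship_id=92: ✗
ship_id=93: ✗
ship_id=94: ✗
ship_id=95: ✗
ship_id=96: ✓ → 664
ship_id=97: ✗
ship_id=98: ✗
ship_id=99: ✗
ship_id=100: ✗
ship_id=101: ✗
ship_id=102: ✗
ship_id=103: ✗
d_sum = 664
—
[d_sum2: zone <> 'D' or carrier = 'DHL']
ship_id=90: ✓ → 853
ship_id=91: ✓ → 343
ship_id=92: ✓ → 198
ship_id=93: ✓ → 102
ship_id=94: ✓ → 368
ship_id=95: ✓ → 608
ship_id=96: ✗
ship_id=97: ✓ → 8
ship_id=98: ✓ → 440
ship_id=99: ✓ → 12
ship_id=100: ✓ → 536
ship_id=101: ✓ → 169
ship_id=102: ✓ → 881
ship_id=103: ✓ → 85
d_sum2 = 853 + 343 + 198 + 102 + 368 + 608 + 8 + 440 + 12 + 536 + 169 + 881 + 85 = 4603

d_sum=664, d_sum2=4603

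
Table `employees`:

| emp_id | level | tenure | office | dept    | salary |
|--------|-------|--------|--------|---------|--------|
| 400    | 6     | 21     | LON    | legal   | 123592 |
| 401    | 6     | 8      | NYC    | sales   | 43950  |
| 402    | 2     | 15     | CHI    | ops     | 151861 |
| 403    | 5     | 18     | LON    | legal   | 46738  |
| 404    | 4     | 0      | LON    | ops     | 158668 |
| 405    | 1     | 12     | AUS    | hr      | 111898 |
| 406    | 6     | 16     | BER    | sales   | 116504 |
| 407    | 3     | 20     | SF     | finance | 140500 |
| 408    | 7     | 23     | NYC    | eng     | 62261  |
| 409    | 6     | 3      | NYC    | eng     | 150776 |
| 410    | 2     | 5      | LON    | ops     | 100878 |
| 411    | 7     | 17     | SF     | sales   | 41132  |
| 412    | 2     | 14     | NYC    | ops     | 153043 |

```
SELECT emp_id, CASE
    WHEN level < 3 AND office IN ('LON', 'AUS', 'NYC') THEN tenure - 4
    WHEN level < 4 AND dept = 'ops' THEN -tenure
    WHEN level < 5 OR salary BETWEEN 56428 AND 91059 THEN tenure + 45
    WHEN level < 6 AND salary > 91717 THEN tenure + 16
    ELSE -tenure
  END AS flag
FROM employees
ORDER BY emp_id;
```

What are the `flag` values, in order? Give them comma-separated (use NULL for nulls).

emp_id=400: ELSE → -21
emp_id=401: ELSE → -8
emp_id=402: level < 4 AND dept = 'ops' → -15
emp_id=403: ELSE → -18
emp_id=404: level < 5 OR salary BETWEEN 56428 AND 91059 → 45
emp_id=405: level < 3 AND office IN ('LON', 'AUS', 'NYC') → 8
emp_id=406: ELSE → -16
emp_id=407: level < 5 OR salary BETWEEN 56428 AND 91059 → 65
emp_id=408: level < 5 OR salary BETWEEN 56428 AND 91059 → 68
emp_id=409: ELSE → -3
emp_id=410: level < 3 AND office IN ('LON', 'AUS', 'NYC') → 1
emp_id=411: ELSE → -17
emp_id=412: level < 3 AND office IN ('LON', 'AUS', 'NYC') → 10

-21, -8, -15, -18, 45, 8, -16, 65, 68, -3, 1, -17, 10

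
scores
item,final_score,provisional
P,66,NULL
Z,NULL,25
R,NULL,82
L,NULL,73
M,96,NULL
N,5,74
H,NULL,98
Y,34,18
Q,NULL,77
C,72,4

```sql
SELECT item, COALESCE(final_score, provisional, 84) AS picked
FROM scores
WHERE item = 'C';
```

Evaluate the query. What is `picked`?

item = C: final_score=72, provisional=4.
final_score=72 → 72

72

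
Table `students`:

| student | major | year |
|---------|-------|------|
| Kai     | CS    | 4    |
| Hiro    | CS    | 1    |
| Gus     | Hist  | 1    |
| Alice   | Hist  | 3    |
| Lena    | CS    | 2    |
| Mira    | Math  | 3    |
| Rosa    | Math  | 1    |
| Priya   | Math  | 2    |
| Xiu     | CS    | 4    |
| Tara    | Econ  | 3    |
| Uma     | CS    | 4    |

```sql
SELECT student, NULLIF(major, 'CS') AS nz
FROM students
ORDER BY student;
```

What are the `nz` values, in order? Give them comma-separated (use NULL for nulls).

student=Alice: major=Hist vs CS: differ → Hist
student=Gus: major=Hist vs CS: differ → Hist
student=Hiro: major=CS vs CS: equal → NULL
student=Kai: major=CS vs CS: equal → NULL
student=Lena: major=CS vs CS: equal → NULL
student=Mira: major=Math vs CS: differ → Math
student=Priya: major=Math vs CS: differ → Math
student=Rosa: major=Math vs CS: differ → Math
student=Tara: major=Econ vs CS: differ → Econ
student=Uma: major=CS vs CS: equal → NULL
student=Xiu: major=CS vs CS: equal → NULL

Hist, Hist, NULL, NULL, NULL, Math, Math, Math, Econ, NULL, NULL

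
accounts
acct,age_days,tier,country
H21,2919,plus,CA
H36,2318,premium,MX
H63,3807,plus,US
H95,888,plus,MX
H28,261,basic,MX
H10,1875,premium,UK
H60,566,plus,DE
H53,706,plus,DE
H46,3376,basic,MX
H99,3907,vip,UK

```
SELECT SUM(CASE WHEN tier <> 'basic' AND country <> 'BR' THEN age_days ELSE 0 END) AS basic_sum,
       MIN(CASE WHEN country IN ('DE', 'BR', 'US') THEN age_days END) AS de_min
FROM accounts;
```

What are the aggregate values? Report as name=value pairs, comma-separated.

basic_sum=16986, de_min=566

[basic_sum: tier <> 'basic' AND country <> 'BR']
acct=H21: ✓ → 2919
acct=H36: ✓ → 2318
acct=H63: ✓ → 3807
acct=H95: ✓ → 888
acct=H28: ✗
acct=H10: ✓ → 1875
acct=H60: ✓ → 566
acct=H53: ✓ → 706
acct=H46: ✗
acct=H99: ✓ → 3907
basic_sum = 2919 + 2318 + 3807 + 888 + 1875 + 566 + 706 + 3907 = 16986
—
[de_min: country IN ('DE', 'BR', 'US')]
acct=H21: ✗
acct=H36: ✗
acct=H63: ✓ → 3807
acct=H95: ✗
acct=H28: ✗
acct=H10: ✗
acct=H60: ✓ → 566
acct=H53: ✓ → 706
acct=H46: ✗
acct=H99: ✗
de_min = MIN(3807, 566, 706) = 566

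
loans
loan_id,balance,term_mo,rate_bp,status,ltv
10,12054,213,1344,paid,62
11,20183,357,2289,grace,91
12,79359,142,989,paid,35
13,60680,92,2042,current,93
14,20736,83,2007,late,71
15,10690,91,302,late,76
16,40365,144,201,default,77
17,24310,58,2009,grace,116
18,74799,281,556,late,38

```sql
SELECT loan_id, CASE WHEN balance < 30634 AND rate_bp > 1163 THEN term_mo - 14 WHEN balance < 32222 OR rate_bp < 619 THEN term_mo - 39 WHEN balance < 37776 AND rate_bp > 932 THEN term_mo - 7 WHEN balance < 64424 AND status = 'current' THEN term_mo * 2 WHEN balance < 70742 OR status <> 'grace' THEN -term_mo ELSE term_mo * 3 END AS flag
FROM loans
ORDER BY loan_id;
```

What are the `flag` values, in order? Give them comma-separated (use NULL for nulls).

199, 343, -142, 184, 69, 52, 105, 44, 242

loan_id=10: balance < 30634 AND rate_bp > 1163 → 199
loan_id=11: balance < 30634 AND rate_bp > 1163 → 343
loan_id=12: balance < 70742 OR status <> 'grace' → -142
loan_id=13: balance < 64424 AND status = 'current' → 184
loan_id=14: balance < 30634 AND rate_bp > 1163 → 69
loan_id=15: balance < 32222 OR rate_bp < 619 → 52
loan_id=16: balance < 32222 OR rate_bp < 619 → 105
loan_id=17: balance < 30634 AND rate_bp > 1163 → 44
loan_id=18: balance < 32222 OR rate_bp < 619 → 242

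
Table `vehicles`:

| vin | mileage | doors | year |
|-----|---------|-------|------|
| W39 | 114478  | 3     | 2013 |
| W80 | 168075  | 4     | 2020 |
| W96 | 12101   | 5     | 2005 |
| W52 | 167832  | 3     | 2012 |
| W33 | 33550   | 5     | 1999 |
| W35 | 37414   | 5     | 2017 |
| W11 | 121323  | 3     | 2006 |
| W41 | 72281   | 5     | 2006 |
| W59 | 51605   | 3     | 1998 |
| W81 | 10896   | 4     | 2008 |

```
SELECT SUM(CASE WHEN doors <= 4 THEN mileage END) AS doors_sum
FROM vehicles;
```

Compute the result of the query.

vin=W39: ✓ → 114478
vin=W80: ✓ → 168075
vin=W96: ✗
vin=W52: ✓ → 167832
vin=W33: ✗
vin=W35: ✗
vin=W11: ✓ → 121323
vin=W41: ✗
vin=W59: ✓ → 51605
vin=W81: ✓ → 10896
doors_sum = 114478 + 168075 + 167832 + 121323 + 51605 + 10896 = 634209

634209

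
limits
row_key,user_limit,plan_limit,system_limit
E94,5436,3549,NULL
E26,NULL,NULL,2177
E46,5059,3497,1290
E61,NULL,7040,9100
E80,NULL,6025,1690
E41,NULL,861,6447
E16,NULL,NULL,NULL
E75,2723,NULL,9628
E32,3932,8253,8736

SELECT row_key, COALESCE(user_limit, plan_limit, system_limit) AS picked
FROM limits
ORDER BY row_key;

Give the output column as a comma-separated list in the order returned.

NULL, 2177, 3932, 861, 5059, 7040, 2723, 6025, 5436

row_key=E16: user_limit=NULL, plan_limit=NULL, system_limit=NULL (all NULL) → NULL
row_key=E26: user_limit=NULL, plan_limit=NULL, system_limit=2177 → 2177
row_key=E32: user_limit=3932 → 3932
row_key=E41: user_limit=NULL, plan_limit=861 → 861
row_key=E46: user_limit=5059 → 5059
row_key=E61: user_limit=NULL, plan_limit=7040 → 7040
row_key=E75: user_limit=2723 → 2723
row_key=E80: user_limit=NULL, plan_limit=6025 → 6025
row_key=E94: user_limit=5436 → 5436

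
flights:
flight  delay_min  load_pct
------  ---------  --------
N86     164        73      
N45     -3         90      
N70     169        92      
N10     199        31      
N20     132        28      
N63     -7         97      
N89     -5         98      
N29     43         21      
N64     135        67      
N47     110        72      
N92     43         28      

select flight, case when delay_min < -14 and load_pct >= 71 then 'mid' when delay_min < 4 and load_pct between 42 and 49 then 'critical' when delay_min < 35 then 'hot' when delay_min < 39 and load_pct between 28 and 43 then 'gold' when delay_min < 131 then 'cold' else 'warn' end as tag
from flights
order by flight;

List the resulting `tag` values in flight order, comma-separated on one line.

warn, warn, cold, hot, cold, hot, warn, warn, warn, hot, cold

flight=N10: ELSE → warn
flight=N20: ELSE → warn
flight=N29: delay_min < 131 → cold
flight=N45: delay_min < 35 → hot
flight=N47: delay_min < 131 → cold
flight=N63: delay_min < 35 → hot
flight=N64: ELSE → warn
flight=N70: ELSE → warn
flight=N86: ELSE → warn
flight=N89: delay_min < 35 → hot
flight=N92: delay_min < 131 → cold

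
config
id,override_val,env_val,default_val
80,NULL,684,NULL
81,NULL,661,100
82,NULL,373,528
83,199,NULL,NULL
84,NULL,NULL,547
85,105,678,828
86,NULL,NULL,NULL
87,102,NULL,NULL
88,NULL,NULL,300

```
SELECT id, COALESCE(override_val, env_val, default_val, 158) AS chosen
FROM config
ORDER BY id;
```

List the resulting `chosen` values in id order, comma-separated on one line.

id=80: override_val=NULL, env_val=684 → 684
id=81: override_val=NULL, env_val=661 → 661
id=82: override_val=NULL, env_val=373 → 373
id=83: override_val=199 → 199
id=84: override_val=NULL, env_val=NULL, default_val=547 → 547
id=85: override_val=105 → 105
id=86: override_val=NULL, env_val=NULL, default_val=NULL, → literal 158 → 158
id=87: override_val=102 → 102
id=88: override_val=NULL, env_val=NULL, default_val=300 → 300

684, 661, 373, 199, 547, 105, 158, 102, 300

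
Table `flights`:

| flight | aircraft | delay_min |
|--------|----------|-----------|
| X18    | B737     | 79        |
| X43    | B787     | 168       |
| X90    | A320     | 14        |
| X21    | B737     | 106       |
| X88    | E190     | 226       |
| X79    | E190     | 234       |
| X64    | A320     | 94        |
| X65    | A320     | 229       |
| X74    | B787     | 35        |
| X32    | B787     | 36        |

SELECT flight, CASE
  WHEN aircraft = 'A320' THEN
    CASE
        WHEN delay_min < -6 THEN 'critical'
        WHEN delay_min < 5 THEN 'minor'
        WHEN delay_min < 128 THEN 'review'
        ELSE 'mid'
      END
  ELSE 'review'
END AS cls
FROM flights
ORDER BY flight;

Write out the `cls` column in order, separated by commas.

flight=X18: aircraft='B737' → outer ELSE → review
flight=X21: aircraft='B737' → outer ELSE → review
flight=X32: aircraft='B787' → outer ELSE → review
flight=X43: aircraft='B787' → outer ELSE → review
flight=X64: aircraft='A320' → inner[delay_min < 128] → review
flight=X65: aircraft='A320' → inner[ELSE] → mid
flight=X74: aircraft='B787' → outer ELSE → review
flight=X79: aircraft='E190' → outer ELSE → review
flight=X88: aircraft='E190' → outer ELSE → review
flight=X90: aircraft='A320' → inner[delay_min < 128] → review

review, review, review, review, review, mid, review, review, review, review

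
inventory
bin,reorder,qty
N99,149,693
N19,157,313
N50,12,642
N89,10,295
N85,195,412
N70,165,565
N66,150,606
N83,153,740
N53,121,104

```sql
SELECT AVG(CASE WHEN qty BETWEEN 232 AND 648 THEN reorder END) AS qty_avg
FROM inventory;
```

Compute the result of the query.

114.8333333333

bin=N99: ✗
bin=N19: ✓ → 157
bin=N50: ✓ → 12
bin=N89: ✓ → 10
bin=N85: ✓ → 195
bin=N70: ✓ → 165
bin=N66: ✓ → 150
bin=N83: ✗
bin=N53: ✗
qty_avg = (157 + 12 + 10 + 195 + 165 + 150) / 6 = 114.8333333333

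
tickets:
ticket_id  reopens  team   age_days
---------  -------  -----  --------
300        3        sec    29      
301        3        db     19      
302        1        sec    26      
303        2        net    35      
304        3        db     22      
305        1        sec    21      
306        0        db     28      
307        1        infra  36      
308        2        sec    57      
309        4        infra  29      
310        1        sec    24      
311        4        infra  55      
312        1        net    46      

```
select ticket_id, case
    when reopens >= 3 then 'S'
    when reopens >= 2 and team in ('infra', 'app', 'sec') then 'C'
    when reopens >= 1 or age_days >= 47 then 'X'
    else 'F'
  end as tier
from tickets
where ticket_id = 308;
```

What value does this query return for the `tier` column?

ticket_id = 308: reopens=2, team=sec, age_days=57.
reopens >= 3 → false
reopens >= 2 and team in ('infra', 'app', 'sec') → true → C

C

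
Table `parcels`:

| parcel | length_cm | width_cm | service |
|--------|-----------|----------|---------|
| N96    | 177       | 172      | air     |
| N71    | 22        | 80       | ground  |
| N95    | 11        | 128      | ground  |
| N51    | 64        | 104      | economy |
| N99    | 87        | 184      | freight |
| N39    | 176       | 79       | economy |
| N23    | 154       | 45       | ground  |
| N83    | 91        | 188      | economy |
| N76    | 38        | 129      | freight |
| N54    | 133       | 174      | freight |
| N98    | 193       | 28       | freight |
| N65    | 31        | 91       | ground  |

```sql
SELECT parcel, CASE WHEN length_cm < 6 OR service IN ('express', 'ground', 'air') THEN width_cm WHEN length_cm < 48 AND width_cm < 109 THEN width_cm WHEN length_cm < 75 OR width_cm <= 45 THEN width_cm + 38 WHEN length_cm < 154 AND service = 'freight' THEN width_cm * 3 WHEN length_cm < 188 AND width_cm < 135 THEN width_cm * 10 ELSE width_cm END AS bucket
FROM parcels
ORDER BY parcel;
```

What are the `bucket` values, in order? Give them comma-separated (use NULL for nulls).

parcel=N23: length_cm < 6 OR service IN ('express', 'ground', 'air') → 45
parcel=N39: length_cm < 188 AND width_cm < 135 → 790
parcel=N51: length_cm < 75 OR width_cm <= 45 → 142
parcel=N54: length_cm < 154 AND service = 'freight' → 522
parcel=N65: length_cm < 6 OR service IN ('express', 'ground', 'air') → 91
parcel=N71: length_cm < 6 OR service IN ('express', 'ground', 'air') → 80
parcel=N76: length_cm < 75 OR width_cm <= 45 → 167
parcel=N83: ELSE → 188
parcel=N95: length_cm < 6 OR service IN ('express', 'ground', 'air') → 128
parcel=N96: length_cm < 6 OR service IN ('express', 'ground', 'air') → 172
parcel=N98: length_cm < 75 OR width_cm <= 45 → 66
parcel=N99: length_cm < 154 AND service = 'freight' → 552

45, 790, 142, 522, 91, 80, 167, 188, 128, 172, 66, 552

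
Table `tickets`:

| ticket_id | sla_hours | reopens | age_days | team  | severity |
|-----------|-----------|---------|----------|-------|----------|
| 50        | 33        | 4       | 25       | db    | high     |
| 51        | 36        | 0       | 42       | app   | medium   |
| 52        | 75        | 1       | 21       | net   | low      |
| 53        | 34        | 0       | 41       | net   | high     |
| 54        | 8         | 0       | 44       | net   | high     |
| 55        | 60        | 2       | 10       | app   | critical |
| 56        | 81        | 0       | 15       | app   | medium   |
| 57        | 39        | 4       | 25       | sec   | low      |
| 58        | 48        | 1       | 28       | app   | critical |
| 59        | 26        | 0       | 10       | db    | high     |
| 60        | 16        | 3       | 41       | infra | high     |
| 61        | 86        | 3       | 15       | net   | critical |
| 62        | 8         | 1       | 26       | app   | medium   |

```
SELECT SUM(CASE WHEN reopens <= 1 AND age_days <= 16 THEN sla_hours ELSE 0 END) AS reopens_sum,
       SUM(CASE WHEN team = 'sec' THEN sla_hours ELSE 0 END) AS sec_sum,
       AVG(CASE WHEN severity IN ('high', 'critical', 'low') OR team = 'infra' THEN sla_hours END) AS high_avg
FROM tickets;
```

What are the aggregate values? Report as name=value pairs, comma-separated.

reopens_sum=107, sec_sum=39, high_avg=42.5

[reopens_sum: reopens <= 1 AND age_days <= 16]
ticket_id=50: ✗
ticket_id=51: ✗
ticket_id=52: ✗
ticket_id=53: ✗
ticket_id=54: ✗
ticket_id=55: ✗
ticket_id=56: ✓ → 81
ticket_id=57: ✗
ticket_id=58: ✗
ticket_id=59: ✓ → 26
ticket_id=60: ✗
ticket_id=61: ✗
ticket_id=62: ✗
reopens_sum = 81 + 26 = 107
—
[sec_sum: team = 'sec']
ticket_id=50: ✗
ticket_id=51: ✗
ticket_id=52: ✗
ticket_id=53: ✗
ticket_id=54: ✗
ticket_id=55: ✗
ticket_id=56: ✗
ticket_id=57: ✓ → 39
ticket_id=58: ✗
ticket_id=59: ✗
ticket_id=60: ✗
ticket_id=61: ✗
ticket_id=62: ✗
sec_sum = 39
—
[high_avg: severity IN ('high', 'critical', 'low') OR team = 'infra']
ticket_id=50: ✓ → 33
ticket_id=51: ✗
ticket_id=52: ✓ → 75
ticket_id=53: ✓ → 34
ticket_id=54: ✓ → 8
ticket_id=55: ✓ → 60
ticket_id=56: ✗
ticket_id=57: ✓ → 39
ticket_id=58: ✓ → 48
ticket_id=59: ✓ → 26
ticket_id=60: ✓ → 16
ticket_id=61: ✓ → 86
ticket_id=62: ✗
high_avg = (33 + 75 + 34 + 8 + 60 + 39 + 48 + 26 + 16 + 86) / 10 = 42.5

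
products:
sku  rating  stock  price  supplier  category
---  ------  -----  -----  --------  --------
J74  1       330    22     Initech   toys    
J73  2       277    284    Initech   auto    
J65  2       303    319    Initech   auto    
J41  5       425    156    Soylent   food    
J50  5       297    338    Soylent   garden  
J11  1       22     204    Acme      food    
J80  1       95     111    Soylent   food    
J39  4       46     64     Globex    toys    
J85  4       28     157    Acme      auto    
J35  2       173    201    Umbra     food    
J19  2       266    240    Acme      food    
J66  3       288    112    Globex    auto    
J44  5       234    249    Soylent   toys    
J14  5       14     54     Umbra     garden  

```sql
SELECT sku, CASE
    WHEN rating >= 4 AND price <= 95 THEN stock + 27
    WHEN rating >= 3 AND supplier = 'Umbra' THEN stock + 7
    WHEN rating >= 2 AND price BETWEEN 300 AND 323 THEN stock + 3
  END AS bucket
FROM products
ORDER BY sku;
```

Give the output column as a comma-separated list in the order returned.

sku=J11: (no match → NULL) → NULL
sku=J14: rating >= 4 AND price <= 95 → 41
sku=J19: (no match → NULL) → NULL
sku=J35: (no match → NULL) → NULL
sku=J39: rating >= 4 AND price <= 95 → 73
sku=J41: (no match → NULL) → NULL
sku=J44: (no match → NULL) → NULL
sku=J50: (no match → NULL) → NULL
sku=J65: rating >= 2 AND price BETWEEN 300 AND 323 → 306
sku=J66: (no match → NULL) → NULL
sku=J73: (no match → NULL) → NULL
sku=J74: (no match → NULL) → NULL
sku=J80: (no match → NULL) → NULL
sku=J85: (no match → NULL) → NULL

NULL, 41, NULL, NULL, 73, NULL, NULL, NULL, 306, NULL, NULL, NULL, NULL, NULL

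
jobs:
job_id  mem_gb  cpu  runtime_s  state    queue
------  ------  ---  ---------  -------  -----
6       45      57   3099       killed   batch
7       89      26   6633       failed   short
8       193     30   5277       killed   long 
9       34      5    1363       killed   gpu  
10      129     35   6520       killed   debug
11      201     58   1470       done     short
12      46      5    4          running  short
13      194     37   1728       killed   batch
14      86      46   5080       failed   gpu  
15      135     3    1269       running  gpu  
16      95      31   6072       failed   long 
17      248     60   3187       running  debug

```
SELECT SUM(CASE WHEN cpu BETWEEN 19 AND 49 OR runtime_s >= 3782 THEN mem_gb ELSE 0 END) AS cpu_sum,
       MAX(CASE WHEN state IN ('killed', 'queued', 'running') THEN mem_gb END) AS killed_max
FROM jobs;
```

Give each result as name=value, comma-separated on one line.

cpu_sum=786, killed_max=248

[cpu_sum: cpu BETWEEN 19 AND 49 OR runtime_s >= 3782]
job_id=6: ✗
job_id=7: ✓ → 89
job_id=8: ✓ → 193
job_id=9: ✗
job_id=10: ✓ → 129
job_id=11: ✗
job_id=12: ✗
job_id=13: ✓ → 194
job_id=14: ✓ → 86
job_id=15: ✗
job_id=16: ✓ → 95
job_id=17: ✗
cpu_sum = 89 + 193 + 129 + 194 + 86 + 95 = 786
—
[killed_max: state IN ('killed', 'queued', 'running')]
job_id=6: ✓ → 45
job_id=7: ✗
job_id=8: ✓ → 193
job_id=9: ✓ → 34
job_id=10: ✓ → 129
job_id=11: ✗
job_id=12: ✓ → 46
job_id=13: ✓ → 194
job_id=14: ✗
job_id=15: ✓ → 135
job_id=16: ✗
job_id=17: ✓ → 248
killed_max = MAX(45, 193, 34, 129, 46, 194, 135, 248) = 248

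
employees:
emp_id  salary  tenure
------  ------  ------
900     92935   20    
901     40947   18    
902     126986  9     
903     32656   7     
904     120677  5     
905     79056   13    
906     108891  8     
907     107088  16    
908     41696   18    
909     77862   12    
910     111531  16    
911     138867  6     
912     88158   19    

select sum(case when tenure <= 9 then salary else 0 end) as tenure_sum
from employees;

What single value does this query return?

emp_id=900: ✗
emp_id=901: ✗
emp_id=902: ✓ → 126986
emp_id=903: ✓ → 32656
emp_id=904: ✓ → 120677
emp_id=905: ✗
emp_id=906: ✓ → 108891
emp_id=907: ✗
emp_id=908: ✗
emp_id=909: ✗
emp_id=910: ✗
emp_id=911: ✓ → 138867
emp_id=912: ✗
tenure_sum = 126986 + 32656 + 120677 + 108891 + 138867 = 528077

528077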